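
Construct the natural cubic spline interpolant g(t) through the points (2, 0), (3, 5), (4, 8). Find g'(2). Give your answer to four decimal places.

With m_i denoting the second derivative at x_i, h_i = 1, 1, and Δ_i = (y_(i+1) − y_i)/h_i = 5, 3:
  1·m_0 + 4·m_1 + 1·m_2 = 6(Δ_1 - Δ_0) = -12
Natural end conditions: m_0 = m_2 = 0.
Forward elimination and back-substitution give m_0 = 0, m_1 = -3, m_2 = 0.
On [2, 3], g'(t) = b_0 + 2c_0·(t - 2) + 3d_0·(t - 2)² with b_0 = Δ_0 - h_0(2m_0 + m_1)/6 = 11/2, c_0 = m_0/2 = 0, d_0 = (m_1 - m_0)/(6h_0) = -1/2. So g'(2) = 11/2.

5.5000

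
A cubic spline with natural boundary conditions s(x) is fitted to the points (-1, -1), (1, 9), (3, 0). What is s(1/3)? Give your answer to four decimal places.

Write M_i for s''(x_i). With h_i = 2, 2 and divided differences Δ_i = 5, -9/2, the continuity of s' gives the tridiagonal system
  2·M_0 + 8·M_1 + 2·M_2 = 6(Δ_1 - Δ_0) = -57
Natural end conditions: M_0 = M_2 = 0.
Forward elimination and back-substitution give M_0 = 0, M_1 = -57/8, M_2 = 0.
On [-1, 1], s(x) = -1 + 59/8·(x + 1) + 0·(x + 1)² - 19/32·(x + 1)³.
With (x + 1) = 4/3: s(1/3) = 401/54.

7.4259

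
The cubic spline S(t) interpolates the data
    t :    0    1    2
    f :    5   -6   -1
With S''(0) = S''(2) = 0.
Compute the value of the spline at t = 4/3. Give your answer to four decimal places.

Let σ_i = S''(x_i). Step sizes h_i = 1, 1; slopes of the chords Δ_i = (y_(i+1) - y_i)/h_i = -11, 5.
  1·σ_0 + 4·σ_1 + 1·σ_2 = 6(Δ_1 - Δ_0) = 96
Natural end conditions: σ_0 = σ_2 = 0.
Hence σ_0 = 0, σ_1 = 24, σ_2 = 0.
On [1, 2], S(t) = -6 - 3·(t - 1) + 12·(t - 1)² - 4·(t - 1)³.
With (t - 1) = 1/3: S(4/3) = -157/27.

-5.8148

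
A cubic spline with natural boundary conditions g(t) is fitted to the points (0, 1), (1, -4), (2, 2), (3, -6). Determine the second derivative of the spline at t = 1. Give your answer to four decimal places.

Write M_i for g''(x_i). With h_i = 1, 1, 1 and divided differences Δ_i = -5, 6, -8, the continuity of g' gives the tridiagonal system
  1·M_0 + 4·M_1 + 1·M_2 = 6(Δ_1 - Δ_0) = 66
  1·M_1 + 4·M_2 + 1·M_3 = 6(Δ_2 - Δ_1) = -84
Natural end conditions: M_0 = M_3 = 0.
Hence M_0 = 0, M_1 = 116/5, M_2 = -134/5, M_3 = 0.

23.2000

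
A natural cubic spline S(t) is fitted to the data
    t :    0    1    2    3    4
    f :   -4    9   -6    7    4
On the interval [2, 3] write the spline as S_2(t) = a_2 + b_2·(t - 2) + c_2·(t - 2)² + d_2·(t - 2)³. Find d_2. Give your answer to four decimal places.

Write M_i for S''(x_i). With h_i = 1, 1, 1, 1 and divided differences Δ_i = 13, -15, 13, -3, the continuity of S' gives the tridiagonal system
  1·M_0 + 4·M_1 + 1·M_2 = 6(Δ_1 - Δ_0) = -168
  1·M_1 + 4·M_2 + 1·M_3 = 6(Δ_2 - Δ_1) = 168
  1·M_2 + 4·M_3 + 1·M_4 = 6(Δ_3 - Δ_2) = -96
Natural end conditions: M_0 = M_4 = 0.
Hence M_0 = 0, M_1 = -411/7, M_2 = 468/7, M_3 = -285/7, M_4 = 0.
On [2, 3], with S_2(t) = a_2 + b_2·(t - 2) + c_2·(t - 2)² + d_2·(t - 2)³: c_2 = M_2/2 = 234/7, d_2 = (M_3 - M_2)/(6h_2) = -251/14, b_2 = Δ_2 - h_2(2M_2 + M_3)/6 = -5/2.

-17.9286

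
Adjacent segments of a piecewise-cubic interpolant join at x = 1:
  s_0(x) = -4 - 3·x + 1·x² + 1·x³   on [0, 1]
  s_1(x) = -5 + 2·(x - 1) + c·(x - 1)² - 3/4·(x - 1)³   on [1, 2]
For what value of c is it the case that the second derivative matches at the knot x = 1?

s_0''(x) = 2 + 6·x, so s_0''(1) = 8. On the right, s_1''(1) = 2c, so c = 4.

4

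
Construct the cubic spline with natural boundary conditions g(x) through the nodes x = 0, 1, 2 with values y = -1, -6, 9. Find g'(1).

5

Let M_i = g''(x_i). Step sizes h_i = 1, 1; slopes of the chords Δ_i = (y_(i+1) - y_i)/h_i = -5, 15.
  1·M_0 + 4·M_1 + 1·M_2 = 6(Δ_1 - Δ_0) = 120
Natural end conditions: M_0 = M_2 = 0.
Solving the tridiagonal system: M_0 = 0, M_1 = 30, M_2 = 0.
On [1, 2], g'(x) = b_1 + 2c_1·(x - 1) + 3d_1·(x - 1)² with b_1 = Δ_1 - h_1(2M_1 + M_2)/6 = 5, c_1 = M_1/2 = 15, d_1 = (M_2 - M_1)/(6h_1) = -5. So g'(1) = 5.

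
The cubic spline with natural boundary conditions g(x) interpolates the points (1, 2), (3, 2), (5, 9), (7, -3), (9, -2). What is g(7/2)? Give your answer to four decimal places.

4.2204

With M_i denoting the second derivative at x_i, h_i = 2, 2, 2, 2, and Δ_i = (y_(i+1) − y_i)/h_i = 0, 7/2, -6, 1/2:
  2·M_0 + 8·M_1 + 2·M_2 = 6(Δ_1 - Δ_0) = 21
  2·M_1 + 8·M_2 + 2·M_3 = 6(Δ_2 - Δ_1) = -57
  2·M_2 + 8·M_3 + 2·M_4 = 6(Δ_3 - Δ_2) = 39
Natural end conditions: M_0 = M_4 = 0.
Solving the tridiagonal system: M_0 = 0, M_1 = 291/56, M_2 = -72/7, M_3 = 417/56, M_4 = 0.
On [3, 5], g(x) = 2 + 97/28·(x - 3) + 291/112·(x - 3)² - 289/224·(x - 3)³.
With (x - 3) = 1/2: g(7/2) = 7563/1792.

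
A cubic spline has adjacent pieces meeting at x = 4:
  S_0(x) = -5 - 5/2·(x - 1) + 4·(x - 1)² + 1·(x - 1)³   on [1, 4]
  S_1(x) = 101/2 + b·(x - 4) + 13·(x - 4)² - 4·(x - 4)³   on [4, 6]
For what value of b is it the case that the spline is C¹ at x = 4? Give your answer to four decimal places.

S_0'(x) = -5/2 + 8·(x - 1) + 3·(x - 1)², so S_0'(4) = 97/2. On the right, S_1'(4) = b, so b = 97/2.

48.5000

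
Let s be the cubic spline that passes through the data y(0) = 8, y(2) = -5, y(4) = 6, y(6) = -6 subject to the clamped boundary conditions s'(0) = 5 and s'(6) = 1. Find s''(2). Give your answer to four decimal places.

20.5667

Let σ_i = s''(x_i). Step sizes h_i = 2, 2, 2; slopes of the chords Δ_i = (y_(i+1) - y_i)/h_i = -13/2, 11/2, -6.
  2·σ_0 + 8·σ_1 + 2·σ_2 = 6(Δ_1 - Δ_0) = 72
  2·σ_1 + 8·σ_2 + 2·σ_3 = 6(Δ_2 - Δ_1) = -69
Clamped end conditions give two more equations: 2h_0·σ_0 + h_0·σ_1 = 6(Δ_0 - s'(0)) = -69 and h_2·σ_2 + 2h_2·σ_3 = 6(s'(6) - Δ_2) = 42.
Solving: σ_0 = -413/15, σ_1 = 617/30, σ_2 = -281/15, σ_3 = 298/15.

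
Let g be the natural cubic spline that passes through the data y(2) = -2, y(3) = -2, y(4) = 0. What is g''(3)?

3

Put m_i = g'' at the i-th knot. Here h = (1, 1) and Δ = (0, 2), so the interior equations h_(i-1)·m_(i-1) + 2(h_(i-1)+h_i)·m_i + h_i·m_(i+1) = 6(Δ_i − Δ_(i-1)) read
  1·m_0 + 4·m_1 + 1·m_2 = 6(Δ_1 - Δ_0) = 12
Natural end conditions: m_0 = m_2 = 0.
Solving: m_0 = 0, m_1 = 3, m_2 = 0.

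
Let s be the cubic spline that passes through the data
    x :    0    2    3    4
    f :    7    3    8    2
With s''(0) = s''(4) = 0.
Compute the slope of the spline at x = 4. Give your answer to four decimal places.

-9.1739

With M_i denoting the second derivative at x_i, h_i = 2, 1, 1, and Δ_i = (y_(i+1) − y_i)/h_i = -2, 5, -6:
  2·M_0 + 6·M_1 + 1·M_2 = 6(Δ_1 - Δ_0) = 42
  1·M_1 + 4·M_2 + 1·M_3 = 6(Δ_2 - Δ_1) = -66
Natural end conditions: M_0 = M_3 = 0.
Solving: M_0 = 0, M_1 = 234/23, M_2 = -438/23, M_3 = 0.
On [3, 4], s'(x) = b_2 + 2c_2·(x - 3) + 3d_2·(x - 3)² with b_2 = Δ_2 - h_2(2M_2 + M_3)/6 = 8/23, c_2 = M_2/2 = -219/23, d_2 = (M_3 - M_2)/(6h_2) = 73/23. So s'(4) = -211/23.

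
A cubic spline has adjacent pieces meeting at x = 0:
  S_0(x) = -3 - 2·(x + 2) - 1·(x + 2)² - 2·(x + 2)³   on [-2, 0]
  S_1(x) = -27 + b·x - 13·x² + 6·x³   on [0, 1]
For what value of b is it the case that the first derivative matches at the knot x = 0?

-30

S_0'(x) = -2 - 2·(x + 2) - 6·(x + 2)², so S_0'(0) = -30. On the right, S_1'(0) = b, so b = -30.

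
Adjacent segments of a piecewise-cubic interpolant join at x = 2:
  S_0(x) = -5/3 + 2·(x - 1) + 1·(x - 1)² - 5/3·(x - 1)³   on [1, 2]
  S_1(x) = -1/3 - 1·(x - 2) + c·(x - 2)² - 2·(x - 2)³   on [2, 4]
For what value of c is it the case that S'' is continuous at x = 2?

-4

S_0''(x) = 2 - 10·(x - 1), so S_0''(2) = -8. On the right, S_1''(2) = 2c, so c = -4.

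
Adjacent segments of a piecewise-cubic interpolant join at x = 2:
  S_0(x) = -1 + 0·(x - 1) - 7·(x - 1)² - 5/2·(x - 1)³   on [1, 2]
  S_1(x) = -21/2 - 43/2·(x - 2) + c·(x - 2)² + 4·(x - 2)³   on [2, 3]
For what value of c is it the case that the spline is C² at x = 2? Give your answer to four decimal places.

-14.5000

S_0''(x) = -14 - 15·(x - 1), so S_0''(2) = -29. On the right, S_1''(2) = 2c, so c = -29/2.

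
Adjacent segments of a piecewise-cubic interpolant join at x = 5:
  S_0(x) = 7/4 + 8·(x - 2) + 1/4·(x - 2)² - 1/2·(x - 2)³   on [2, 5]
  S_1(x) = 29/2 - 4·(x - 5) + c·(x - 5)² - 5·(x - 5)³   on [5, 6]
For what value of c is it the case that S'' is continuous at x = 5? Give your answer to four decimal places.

S_0''(x) = 1/2 - 3·(x - 2), so S_0''(5) = -17/2. On the right, S_1''(5) = 2c, so c = -17/4.

-4.2500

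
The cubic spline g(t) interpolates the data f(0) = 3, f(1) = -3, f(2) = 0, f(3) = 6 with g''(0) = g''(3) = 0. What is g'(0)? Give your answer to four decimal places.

-8.2000

With σ_i denoting the second derivative at x_i, h_i = 1, 1, 1, and Δ_i = (y_(i+1) − y_i)/h_i = -6, 3, 6:
  1·σ_0 + 4·σ_1 + 1·σ_2 = 6(Δ_1 - Δ_0) = 54
  1·σ_1 + 4·σ_2 + 1·σ_3 = 6(Δ_2 - Δ_1) = 18
Natural end conditions: σ_0 = σ_3 = 0.
Forward elimination and back-substitution give σ_0 = 0, σ_1 = 66/5, σ_2 = 6/5, σ_3 = 0.
On [0, 1], g'(t) = b_0 + 2c_0·t + 3d_0·t² with b_0 = Δ_0 - h_0(2σ_0 + σ_1)/6 = -41/5, c_0 = σ_0/2 = 0, d_0 = (σ_1 - σ_0)/(6h_0) = 11/5. So g'(0) = -41/5.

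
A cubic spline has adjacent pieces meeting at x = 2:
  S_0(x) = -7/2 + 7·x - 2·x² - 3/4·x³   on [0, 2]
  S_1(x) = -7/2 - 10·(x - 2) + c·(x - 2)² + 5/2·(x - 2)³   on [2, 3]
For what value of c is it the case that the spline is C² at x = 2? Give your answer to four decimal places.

S_0''(x) = -4 - 9/2·x, so S_0''(2) = -13. On the right, S_1''(2) = 2c, so c = -13/2.

-6.5000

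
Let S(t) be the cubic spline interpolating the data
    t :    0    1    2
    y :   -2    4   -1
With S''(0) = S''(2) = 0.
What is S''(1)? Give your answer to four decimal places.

-16.5000

With σ_i denoting the second derivative at x_i, h_i = 1, 1, and Δ_i = (y_(i+1) − y_i)/h_i = 6, -5:
  1·σ_0 + 4·σ_1 + 1·σ_2 = 6(Δ_1 - Δ_0) = -66
Natural end conditions: σ_0 = σ_2 = 0.
Solving the tridiagonal system: σ_0 = 0, σ_1 = -33/2, σ_2 = 0.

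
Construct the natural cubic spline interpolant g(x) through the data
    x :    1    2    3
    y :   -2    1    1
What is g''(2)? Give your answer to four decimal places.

Let m_i = g''(x_i). Step sizes h_i = 1, 1; slopes of the chords Δ_i = (y_(i+1) - y_i)/h_i = 3, 0.
  1·m_0 + 4·m_1 + 1·m_2 = 6(Δ_1 - Δ_0) = -18
Natural end conditions: m_0 = m_2 = 0.
Solving: m_0 = 0, m_1 = -9/2, m_2 = 0.

-4.5000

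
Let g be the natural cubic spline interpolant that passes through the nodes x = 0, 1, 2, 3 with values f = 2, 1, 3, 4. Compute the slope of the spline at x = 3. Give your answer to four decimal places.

0.5333

Put M_i = g'' at the i-th knot. Here h = (1, 1, 1) and Δ = (-1, 2, 1), so the interior equations h_(i-1)·M_(i-1) + 2(h_(i-1)+h_i)·M_i + h_i·M_(i+1) = 6(Δ_i − Δ_(i-1)) read
  1·M_0 + 4·M_1 + 1·M_2 = 6(Δ_1 - Δ_0) = 18
  1·M_1 + 4·M_2 + 1·M_3 = 6(Δ_2 - Δ_1) = -6
Natural end conditions: M_0 = M_3 = 0.
Forward elimination and back-substitution give M_0 = 0, M_1 = 26/5, M_2 = -14/5, M_3 = 0.
On [2, 3], g'(x) = b_2 + 2c_2·(x - 2) + 3d_2·(x - 2)² with b_2 = Δ_2 - h_2(2M_2 + M_3)/6 = 29/15, c_2 = M_2/2 = -7/5, d_2 = (M_3 - M_2)/(6h_2) = 7/15. So g'(3) = 8/15.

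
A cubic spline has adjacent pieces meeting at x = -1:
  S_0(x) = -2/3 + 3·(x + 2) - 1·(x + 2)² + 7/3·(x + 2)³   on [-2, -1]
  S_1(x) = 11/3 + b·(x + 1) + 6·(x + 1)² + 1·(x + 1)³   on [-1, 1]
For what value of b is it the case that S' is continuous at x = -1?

S_0'(x) = 3 - 2·(x + 2) + 7·(x + 2)², so S_0'(-1) = 8. On the right, S_1'(-1) = b, so b = 8.

8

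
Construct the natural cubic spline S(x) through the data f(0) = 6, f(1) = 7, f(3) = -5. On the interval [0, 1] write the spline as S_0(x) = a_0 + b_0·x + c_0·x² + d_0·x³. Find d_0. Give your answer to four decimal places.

-1.1667

Put M_i = S'' at the i-th knot. Here h = (1, 2) and Δ = (1, -6), so the interior equations h_(i-1)·M_(i-1) + 2(h_(i-1)+h_i)·M_i + h_i·M_(i+1) = 6(Δ_i − Δ_(i-1)) read
  1·M_0 + 6·M_1 + 2·M_2 = 6(Δ_1 - Δ_0) = -42
Natural end conditions: M_0 = M_2 = 0.
Hence M_0 = 0, M_1 = -7, M_2 = 0.
On [0, 1], with S_0(x) = a_0 + b_0·x + c_0·x² + d_0·x³: c_0 = M_0/2 = 0, d_0 = (M_1 - M_0)/(6h_0) = -7/6, b_0 = Δ_0 - h_0(2M_0 + M_1)/6 = 13/6.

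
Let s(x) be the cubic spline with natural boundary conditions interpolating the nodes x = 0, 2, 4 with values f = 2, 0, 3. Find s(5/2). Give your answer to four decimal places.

Put M_i = s'' at the i-th knot. Here h = (2, 2) and Δ = (-1, 3/2), so the interior equations h_(i-1)·M_(i-1) + 2(h_(i-1)+h_i)·M_i + h_i·M_(i+1) = 6(Δ_i − Δ_(i-1)) read
  2·M_0 + 8·M_1 + 2·M_2 = 6(Δ_1 - Δ_0) = 15
Natural end conditions: M_0 = M_2 = 0.
Forward elimination and back-substitution give M_0 = 0, M_1 = 15/8, M_2 = 0.
On [2, 4], s(x) = 0 + 1/4·(x - 2) + 15/16·(x - 2)² - 5/32·(x - 2)³.
With (x - 2) = 1/2: s(5/2) = 87/256.

0.3398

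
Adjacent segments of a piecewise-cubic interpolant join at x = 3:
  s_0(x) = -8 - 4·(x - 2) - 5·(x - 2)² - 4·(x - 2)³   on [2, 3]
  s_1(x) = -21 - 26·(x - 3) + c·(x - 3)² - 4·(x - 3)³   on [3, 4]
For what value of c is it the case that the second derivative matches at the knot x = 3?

-17

s_0''(x) = -10 - 24·(x - 2), so s_0''(3) = -34. On the right, s_1''(3) = 2c, so c = -17.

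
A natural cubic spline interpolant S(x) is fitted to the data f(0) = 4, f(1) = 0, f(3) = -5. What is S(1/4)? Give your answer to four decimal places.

2.9414

Write m_i for S''(x_i). With h_i = 1, 2 and divided differences Δ_i = -4, -5/2, the continuity of S' gives the tridiagonal system
  1·m_0 + 6·m_1 + 2·m_2 = 6(Δ_1 - Δ_0) = 9
Natural end conditions: m_0 = m_2 = 0.
Hence m_0 = 0, m_1 = 3/2, m_2 = 0.
On [0, 1], S(x) = 4 - 17/4·x + 0·x² + 1/4·x³.
With x = 1/4: S(1/4) = 753/256.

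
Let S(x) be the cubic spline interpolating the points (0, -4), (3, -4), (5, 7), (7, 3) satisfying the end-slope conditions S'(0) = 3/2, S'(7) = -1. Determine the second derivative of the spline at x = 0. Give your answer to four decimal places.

-4.7297

With m_i denoting the second derivative at x_i, h_i = 3, 2, 2, and Δ_i = (y_(i+1) − y_i)/h_i = 0, 11/2, -2:
  3·m_0 + 10·m_1 + 2·m_2 = 6(Δ_1 - Δ_0) = 33
  2·m_1 + 8·m_2 + 2·m_3 = 6(Δ_2 - Δ_1) = -45
Clamped end conditions give two more equations: 2h_0·m_0 + h_0·m_1 = 6(Δ_0 - S'(0)) = -9 and h_2·m_2 + 2h_2·m_3 = 6(S'(7) - Δ_2) = 6.
Solving: m_0 = -175/37, m_1 = 239/37, m_2 = -322/37, m_3 = 433/74.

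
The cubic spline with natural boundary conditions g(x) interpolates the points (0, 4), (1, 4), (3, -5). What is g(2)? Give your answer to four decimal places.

0.6250

Let m_i = g''(x_i). Step sizes h_i = 1, 2; slopes of the chords Δ_i = (y_(i+1) - y_i)/h_i = 0, -9/2.
  1·m_0 + 6·m_1 + 2·m_2 = 6(Δ_1 - Δ_0) = -27
Natural end conditions: m_0 = m_2 = 0.
Hence m_0 = 0, m_1 = -9/2, m_2 = 0.
On [1, 3], g(x) = 4 - 3/2·(x - 1) - 9/4·(x - 1)² + 3/8·(x - 1)³.
With (x - 1) = 1: g(2) = 5/8.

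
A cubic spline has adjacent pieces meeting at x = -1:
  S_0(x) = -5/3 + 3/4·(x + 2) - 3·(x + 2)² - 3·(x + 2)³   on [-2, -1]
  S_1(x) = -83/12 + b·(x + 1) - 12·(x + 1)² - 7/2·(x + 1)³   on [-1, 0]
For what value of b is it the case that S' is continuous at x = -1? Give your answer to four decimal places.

S_0'(x) = 3/4 - 6·(x + 2) - 9·(x + 2)², so S_0'(-1) = -57/4. On the right, S_1'(-1) = b, so b = -57/4.

-14.2500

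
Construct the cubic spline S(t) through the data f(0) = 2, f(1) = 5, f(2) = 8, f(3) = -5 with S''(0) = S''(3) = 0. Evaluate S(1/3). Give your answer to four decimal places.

2.6840

With σ_i denoting the second derivative at x_i, h_i = 1, 1, 1, and Δ_i = (y_(i+1) − y_i)/h_i = 3, 3, -13:
  1·σ_0 + 4·σ_1 + 1·σ_2 = 6(Δ_1 - Δ_0) = 0
  1·σ_1 + 4·σ_2 + 1·σ_3 = 6(Δ_2 - Δ_1) = -96
Natural end conditions: σ_0 = σ_3 = 0.
Solving the tridiagonal system: σ_0 = 0, σ_1 = 32/5, σ_2 = -128/5, σ_3 = 0.
On [0, 1], S(t) = 2 + 29/15·t + 0·t² + 16/15·t³.
With t = 1/3: S(1/3) = 1087/405.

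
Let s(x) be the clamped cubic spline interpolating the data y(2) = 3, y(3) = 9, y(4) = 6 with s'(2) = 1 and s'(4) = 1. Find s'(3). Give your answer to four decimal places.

Write M_i for s''(x_i). With h_i = 1, 1 and divided differences Δ_i = 6, -3, the continuity of s' gives the tridiagonal system
  1·M_0 + 4·M_1 + 1·M_2 = 6(Δ_1 - Δ_0) = -54
Clamped end conditions give two more equations: 2h_0·M_0 + h_0·M_1 = 6(Δ_0 - s'(2)) = 30 and h_1·M_1 + 2h_1·M_2 = 6(s'(4) - Δ_1) = 24.
Forward elimination and back-substitution give M_0 = 57/2, M_1 = -27, M_2 = 51/2.
On [3, 4], s'(x) = b_1 + 2c_1·(x - 3) + 3d_1·(x - 3)² with b_1 = Δ_1 - h_1(2M_1 + M_2)/6 = 7/4, c_1 = M_1/2 = -27/2, d_1 = (M_2 - M_1)/(6h_1) = 35/4. So s'(3) = 7/4.

1.7500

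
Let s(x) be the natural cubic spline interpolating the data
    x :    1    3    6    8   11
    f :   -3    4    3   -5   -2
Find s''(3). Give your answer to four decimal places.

-1.5724

Let m_i = s''(x_i). Step sizes h_i = 2, 3, 2, 3; slopes of the chords Δ_i = (y_(i+1) - y_i)/h_i = 7/2, -1/3, -4, 1.
  2·m_0 + 10·m_1 + 3·m_2 = 6(Δ_1 - Δ_0) = -23
  3·m_1 + 10·m_2 + 2·m_3 = 6(Δ_2 - Δ_1) = -22
  2·m_2 + 10·m_3 + 3·m_4 = 6(Δ_3 - Δ_2) = 30
Natural end conditions: m_0 = m_4 = 0.
Solving: m_0 = 0, m_1 = -228/145, m_2 = -211/87, m_3 = 1516/435, m_4 = 0.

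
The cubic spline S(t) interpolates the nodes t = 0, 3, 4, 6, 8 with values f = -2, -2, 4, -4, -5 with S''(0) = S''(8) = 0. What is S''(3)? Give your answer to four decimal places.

With σ_i denoting the second derivative at x_i, h_i = 3, 1, 2, 2, and Δ_i = (y_(i+1) − y_i)/h_i = 0, 6, -4, -1/2:
  3·σ_0 + 8·σ_1 + 1·σ_2 = 6(Δ_1 - Δ_0) = 36
  1·σ_1 + 6·σ_2 + 2·σ_3 = 6(Δ_2 - Δ_1) = -60
  2·σ_2 + 8·σ_3 + 2·σ_4 = 6(Δ_3 - Δ_2) = 21
Natural end conditions: σ_0 = σ_4 = 0.
Solving the tridiagonal system: σ_0 = 0, σ_1 = 1053/172, σ_2 = -558/43, σ_3 = 2019/344, σ_4 = 0.

6.1221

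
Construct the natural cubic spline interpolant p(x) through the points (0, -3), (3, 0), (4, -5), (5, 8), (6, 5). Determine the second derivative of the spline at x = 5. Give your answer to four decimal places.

Let m_i = p''(x_i). Step sizes h_i = 3, 1, 1, 1; slopes of the chords Δ_i = (y_(i+1) - y_i)/h_i = 1, -5, 13, -3.
  3·m_0 + 8·m_1 + 1·m_2 = 6(Δ_1 - Δ_0) = -36
  1·m_1 + 4·m_2 + 1·m_3 = 6(Δ_2 - Δ_1) = 108
  1·m_2 + 4·m_3 + 1·m_4 = 6(Δ_3 - Δ_2) = -96
Natural end conditions: m_0 = m_4 = 0.
Solving the tridiagonal system: m_0 = 0, m_1 = -267/29, m_2 = 1092/29, m_3 = -969/29, m_4 = 0.

-33.4138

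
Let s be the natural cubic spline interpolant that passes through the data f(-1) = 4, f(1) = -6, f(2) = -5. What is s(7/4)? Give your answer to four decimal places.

Put M_i = s'' at the i-th knot. Here h = (2, 1) and Δ = (-5, 1), so the interior equations h_(i-1)·M_(i-1) + 2(h_(i-1)+h_i)·M_i + h_i·M_(i+1) = 6(Δ_i − Δ_(i-1)) read
  2·M_0 + 6·M_1 + 1·M_2 = 6(Δ_1 - Δ_0) = 36
Natural end conditions: M_0 = M_2 = 0.
Hence M_0 = 0, M_1 = 6, M_2 = 0.
On [1, 2], s(x) = -6 - 1·(x - 1) + 3·(x - 1)² - 1·(x - 1)³.
With (x - 1) = 3/4: s(7/4) = -351/64.

-5.4844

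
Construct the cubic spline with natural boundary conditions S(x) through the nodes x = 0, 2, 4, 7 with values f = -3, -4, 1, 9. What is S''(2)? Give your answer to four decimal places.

2.3421

Put m_i = S'' at the i-th knot. Here h = (2, 2, 3) and Δ = (-1/2, 5/2, 8/3), so the interior equations h_(i-1)·m_(i-1) + 2(h_(i-1)+h_i)·m_i + h_i·m_(i+1) = 6(Δ_i − Δ_(i-1)) read
  2·m_0 + 8·m_1 + 2·m_2 = 6(Δ_1 - Δ_0) = 18
  2·m_1 + 10·m_2 + 3·m_3 = 6(Δ_2 - Δ_1) = 1
Natural end conditions: m_0 = m_3 = 0.
Forward elimination and back-substitution give m_0 = 0, m_1 = 89/38, m_2 = -7/19, m_3 = 0.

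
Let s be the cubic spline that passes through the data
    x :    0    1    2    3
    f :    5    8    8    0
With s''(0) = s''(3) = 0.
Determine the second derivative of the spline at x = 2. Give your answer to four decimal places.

-11.6000

With M_i denoting the second derivative at x_i, h_i = 1, 1, 1, and Δ_i = (y_(i+1) − y_i)/h_i = 3, 0, -8:
  1·M_0 + 4·M_1 + 1·M_2 = 6(Δ_1 - Δ_0) = -18
  1·M_1 + 4·M_2 + 1·M_3 = 6(Δ_2 - Δ_1) = -48
Natural end conditions: M_0 = M_3 = 0.
Solving the tridiagonal system: M_0 = 0, M_1 = -8/5, M_2 = -58/5, M_3 = 0.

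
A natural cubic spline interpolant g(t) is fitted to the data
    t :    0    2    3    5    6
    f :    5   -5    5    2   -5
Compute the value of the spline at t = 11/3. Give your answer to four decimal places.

7.6448

With σ_i denoting the second derivative at x_i, h_i = 2, 1, 2, 1, and Δ_i = (y_(i+1) − y_i)/h_i = -5, 10, -3/2, -7:
  2·σ_0 + 6·σ_1 + 1·σ_2 = 6(Δ_1 - Δ_0) = 90
  1·σ_1 + 6·σ_2 + 2·σ_3 = 6(Δ_2 - Δ_1) = -69
  2·σ_2 + 6·σ_3 + 1·σ_4 = 6(Δ_3 - Δ_2) = -33
Natural end conditions: σ_0 = σ_4 = 0.
Solving the tridiagonal system: σ_0 = 0, σ_1 = 538/31, σ_2 = -438/31, σ_3 = -49/62, σ_4 = 0.
On [3, 5], g(t) = 5 + 761/93·(t - 3) - 219/31·(t - 3)² + 827/744·(t - 3)³.
With (t - 3) = 2/3: g(11/3) = 19196/2511.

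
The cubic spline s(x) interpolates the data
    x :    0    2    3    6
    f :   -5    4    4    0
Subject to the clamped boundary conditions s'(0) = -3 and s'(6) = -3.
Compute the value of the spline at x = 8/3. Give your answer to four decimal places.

Let m_i = s''(x_i). Step sizes h_i = 2, 1, 3; slopes of the chords Δ_i = (y_(i+1) - y_i)/h_i = 9/2, 0, -4/3.
  2·m_0 + 6·m_1 + 1·m_2 = 6(Δ_1 - Δ_0) = -27
  1·m_1 + 8·m_2 + 3·m_3 = 6(Δ_2 - Δ_1) = -8
Clamped end conditions give two more equations: 2h_0·m_0 + h_0·m_1 = 6(Δ_0 - s'(0)) = 45 and h_2·m_2 + 2h_2·m_3 = 6(s'(6) - Δ_2) = -10.
Forward elimination and back-substitution give m_0 = 685/42, m_1 = -425/42, m_2 = 23/21, m_3 = -31/14.
On [2, 3], s(x) = 4 + 67/21·(x - 2) - 425/84·(x - 2)² + 157/84·(x - 2)³.
With (x - 2) = 2/3: s(8/3) = 359/81.

4.4321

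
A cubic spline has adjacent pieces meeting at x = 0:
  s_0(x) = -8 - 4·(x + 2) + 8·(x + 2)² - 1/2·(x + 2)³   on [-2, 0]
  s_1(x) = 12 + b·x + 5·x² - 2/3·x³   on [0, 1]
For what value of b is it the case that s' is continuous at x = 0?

22

s_0'(x) = -4 + 16·(x + 2) - 3/2·(x + 2)², so s_0'(0) = 22. On the right, s_1'(0) = b, so b = 22.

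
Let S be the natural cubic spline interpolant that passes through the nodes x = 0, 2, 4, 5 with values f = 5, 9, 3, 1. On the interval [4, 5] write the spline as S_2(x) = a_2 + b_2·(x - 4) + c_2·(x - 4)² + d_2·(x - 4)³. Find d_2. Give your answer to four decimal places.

-0.4091

Write m_i for S''(x_i). With h_i = 2, 2, 1 and divided differences Δ_i = 2, -3, -2, the continuity of S' gives the tridiagonal system
  2·m_0 + 8·m_1 + 2·m_2 = 6(Δ_1 - Δ_0) = -30
  2·m_1 + 6·m_2 + 1·m_3 = 6(Δ_2 - Δ_1) = 6
Natural end conditions: m_0 = m_3 = 0.
Forward elimination and back-substitution give m_0 = 0, m_1 = -48/11, m_2 = 27/11, m_3 = 0.
On [4, 5], with S_2(x) = a_2 + b_2·(x - 4) + c_2·(x - 4)² + d_2·(x - 4)³: c_2 = m_2/2 = 27/22, d_2 = (m_3 - m_2)/(6h_2) = -9/22, b_2 = Δ_2 - h_2(2m_2 + m_3)/6 = -31/11.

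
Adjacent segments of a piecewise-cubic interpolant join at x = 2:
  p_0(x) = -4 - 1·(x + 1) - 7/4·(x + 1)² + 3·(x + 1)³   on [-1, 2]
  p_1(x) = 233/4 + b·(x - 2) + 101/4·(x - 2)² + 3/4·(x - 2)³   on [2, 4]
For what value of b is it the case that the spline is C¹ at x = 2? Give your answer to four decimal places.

p_0'(x) = -1 - 7/2·(x + 1) + 9·(x + 1)², so p_0'(2) = 139/2. On the right, p_1'(2) = b, so b = 139/2.

69.5000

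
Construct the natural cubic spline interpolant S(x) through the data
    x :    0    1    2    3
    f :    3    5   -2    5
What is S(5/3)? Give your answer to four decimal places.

-0.2840

Put σ_i = S'' at the i-th knot. Here h = (1, 1, 1) and Δ = (2, -7, 7), so the interior equations h_(i-1)·σ_(i-1) + 2(h_(i-1)+h_i)·σ_i + h_i·σ_(i+1) = 6(Δ_i − Δ_(i-1)) read
  1·σ_0 + 4·σ_1 + 1·σ_2 = 6(Δ_1 - Δ_0) = -54
  1·σ_1 + 4·σ_2 + 1·σ_3 = 6(Δ_2 - Δ_1) = 84
Natural end conditions: σ_0 = σ_3 = 0.
Solving: σ_0 = 0, σ_1 = -20, σ_2 = 26, σ_3 = 0.
On [1, 2], S(x) = 5 - 14/3·(x - 1) - 10·(x - 1)² + 23/3·(x - 1)³.
With (x - 1) = 2/3: S(5/3) = -23/81.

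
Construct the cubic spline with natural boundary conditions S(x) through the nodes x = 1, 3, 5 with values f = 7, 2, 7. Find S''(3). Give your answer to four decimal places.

3.7500

Let M_i = S''(x_i). Step sizes h_i = 2, 2; slopes of the chords Δ_i = (y_(i+1) - y_i)/h_i = -5/2, 5/2.
  2·M_0 + 8·M_1 + 2·M_2 = 6(Δ_1 - Δ_0) = 30
Natural end conditions: M_0 = M_2 = 0.
Solving the tridiagonal system: M_0 = 0, M_1 = 15/4, M_2 = 0.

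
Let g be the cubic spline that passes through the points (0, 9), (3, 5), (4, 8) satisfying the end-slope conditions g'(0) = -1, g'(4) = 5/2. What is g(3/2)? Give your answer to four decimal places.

5.8516

Let M_i = g''(x_i). Step sizes h_i = 3, 1; slopes of the chords Δ_i = (y_(i+1) - y_i)/h_i = -4/3, 3.
  3·M_0 + 8·M_1 + 1·M_2 = 6(Δ_1 - Δ_0) = 26
Clamped end conditions give two more equations: 2h_0·M_0 + h_0·M_1 = 6(Δ_0 - g'(0)) = -2 and h_1·M_1 + 2h_1·M_2 = 6(g'(4) - Δ_1) = -3.
Forward elimination and back-substitution give M_0 = -65/24, M_1 = 19/4, M_2 = -31/8.
On [0, 3], g(x) = 9 - 1·x - 65/48·x² + 179/432·x³.
With x = 3/2: g(3/2) = 749/128.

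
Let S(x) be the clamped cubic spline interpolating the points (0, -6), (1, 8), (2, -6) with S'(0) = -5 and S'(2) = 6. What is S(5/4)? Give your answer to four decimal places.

Let M_i = S''(x_i). Step sizes h_i = 1, 1; slopes of the chords Δ_i = (y_(i+1) - y_i)/h_i = 14, -14.
  1·M_0 + 4·M_1 + 1·M_2 = 6(Δ_1 - Δ_0) = -168
Clamped end conditions give two more equations: 2h_0·M_0 + h_0·M_1 = 6(Δ_0 - S'(0)) = 114 and h_1·M_1 + 2h_1·M_2 = 6(S'(2) - Δ_1) = 120.
Forward elimination and back-substitution give M_0 = 209/2, M_1 = -95, M_2 = 215/2.
On [1, 2], S(x) = 8 - 1/4·(x - 1) - 95/2·(x - 1)² + 135/4·(x - 1)³.
With (x - 1) = 1/4: S(5/4) = 1407/256.

5.4961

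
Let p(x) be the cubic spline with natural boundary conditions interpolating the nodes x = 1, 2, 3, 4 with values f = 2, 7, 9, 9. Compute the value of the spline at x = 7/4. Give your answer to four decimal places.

5.9688

Put M_i = p'' at the i-th knot. Here h = (1, 1, 1) and Δ = (5, 2, 0), so the interior equations h_(i-1)·M_(i-1) + 2(h_(i-1)+h_i)·M_i + h_i·M_(i+1) = 6(Δ_i − Δ_(i-1)) read
  1·M_0 + 4·M_1 + 1·M_2 = 6(Δ_1 - Δ_0) = -18
  1·M_1 + 4·M_2 + 1·M_3 = 6(Δ_2 - Δ_1) = -12
Natural end conditions: M_0 = M_3 = 0.
Solving the tridiagonal system: M_0 = 0, M_1 = -4, M_2 = -2, M_3 = 0.
On [1, 2], p(x) = 2 + 17/3·(x - 1) + 0·(x - 1)² - 2/3·(x - 1)³.
With (x - 1) = 3/4: p(7/4) = 191/32.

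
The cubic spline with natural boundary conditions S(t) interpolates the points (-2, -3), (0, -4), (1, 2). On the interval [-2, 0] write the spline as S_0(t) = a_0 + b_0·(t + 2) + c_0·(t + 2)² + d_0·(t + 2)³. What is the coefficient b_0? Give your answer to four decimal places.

-2.6667

Put σ_i = S'' at the i-th knot. Here h = (2, 1) and Δ = (-1/2, 6), so the interior equations h_(i-1)·σ_(i-1) + 2(h_(i-1)+h_i)·σ_i + h_i·σ_(i+1) = 6(Δ_i − Δ_(i-1)) read
  2·σ_0 + 6·σ_1 + 1·σ_2 = 6(Δ_1 - Δ_0) = 39
Natural end conditions: σ_0 = σ_2 = 0.
Solving: σ_0 = 0, σ_1 = 13/2, σ_2 = 0.
On [-2, 0], with S_0(t) = a_0 + b_0·(t + 2) + c_0·(t + 2)² + d_0·(t + 2)³: c_0 = σ_0/2 = 0, d_0 = (σ_1 - σ_0)/(6h_0) = 13/24, b_0 = Δ_0 - h_0(2σ_0 + σ_1)/6 = -8/3.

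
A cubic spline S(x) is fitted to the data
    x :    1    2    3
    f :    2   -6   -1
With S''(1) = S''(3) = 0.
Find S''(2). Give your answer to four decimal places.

19.5000

Write M_i for S''(x_i). With h_i = 1, 1 and divided differences Δ_i = -8, 5, the continuity of S' gives the tridiagonal system
  1·M_0 + 4·M_1 + 1·M_2 = 6(Δ_1 - Δ_0) = 78
Natural end conditions: M_0 = M_2 = 0.
Solving the tridiagonal system: M_0 = 0, M_1 = 39/2, M_2 = 0.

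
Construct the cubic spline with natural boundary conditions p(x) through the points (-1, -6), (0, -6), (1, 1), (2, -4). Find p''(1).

With σ_i denoting the second derivative at x_i, h_i = 1, 1, 1, and Δ_i = (y_(i+1) − y_i)/h_i = 0, 7, -5:
  1·σ_0 + 4·σ_1 + 1·σ_2 = 6(Δ_1 - Δ_0) = 42
  1·σ_1 + 4·σ_2 + 1·σ_3 = 6(Δ_2 - Δ_1) = -72
Natural end conditions: σ_0 = σ_3 = 0.
Forward elimination and back-substitution give σ_0 = 0, σ_1 = 16, σ_2 = -22, σ_3 = 0.

-22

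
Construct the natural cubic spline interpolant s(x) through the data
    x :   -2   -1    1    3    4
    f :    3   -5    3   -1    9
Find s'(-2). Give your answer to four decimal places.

Let M_i = s''(x_i). Step sizes h_i = 1, 2, 2, 1; slopes of the chords Δ_i = (y_(i+1) - y_i)/h_i = -8, 4, -2, 10.
  1·M_0 + 6·M_1 + 2·M_2 = 6(Δ_1 - Δ_0) = 72
  2·M_1 + 8·M_2 + 2·M_3 = 6(Δ_2 - Δ_1) = -36
  2·M_2 + 6·M_3 + 1·M_4 = 6(Δ_3 - Δ_2) = 72
Natural end conditions: M_0 = M_4 = 0.
Forward elimination and back-substitution give M_0 = 0, M_1 = 81/5, M_2 = -63/5, M_3 = 81/5, M_4 = 0.
On [-2, -1], s'(x) = b_0 + 2c_0·(x + 2) + 3d_0·(x + 2)² with b_0 = Δ_0 - h_0(2M_0 + M_1)/6 = -107/10, c_0 = M_0/2 = 0, d_0 = (M_1 - M_0)/(6h_0) = 27/10. So s'(-2) = -107/10.

-10.7000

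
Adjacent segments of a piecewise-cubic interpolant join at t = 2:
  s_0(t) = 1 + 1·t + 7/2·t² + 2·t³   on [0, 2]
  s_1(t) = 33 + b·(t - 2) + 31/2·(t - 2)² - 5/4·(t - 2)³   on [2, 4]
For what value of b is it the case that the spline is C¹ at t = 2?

39

s_0'(t) = 1 + 7·t + 6·t², so s_0'(2) = 39. On the right, s_1'(2) = b, so b = 39.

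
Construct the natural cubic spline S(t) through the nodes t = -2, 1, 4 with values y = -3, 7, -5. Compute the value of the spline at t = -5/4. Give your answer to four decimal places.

0.7891

Write σ_i for S''(x_i). With h_i = 3, 3 and divided differences Δ_i = 10/3, -4, the continuity of S' gives the tridiagonal system
  3·σ_0 + 12·σ_1 + 3·σ_2 = 6(Δ_1 - Δ_0) = -44
Natural end conditions: σ_0 = σ_2 = 0.
Forward elimination and back-substitution give σ_0 = 0, σ_1 = -11/3, σ_2 = 0.
On [-2, 1], S(t) = -3 + 31/6·(t + 2) + 0·(t + 2)² - 11/54·(t + 2)³.
With (t + 2) = 3/4: S(-5/4) = 101/128.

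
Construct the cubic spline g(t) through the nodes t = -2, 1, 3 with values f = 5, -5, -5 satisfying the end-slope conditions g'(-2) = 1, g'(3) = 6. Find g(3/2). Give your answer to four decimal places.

Put M_i = g'' at the i-th knot. Here h = (3, 2) and Δ = (-10/3, 0), so the interior equations h_(i-1)·M_(i-1) + 2(h_(i-1)+h_i)·M_i + h_i·M_(i+1) = 6(Δ_i − Δ_(i-1)) read
  3·M_0 + 10·M_1 + 2·M_2 = 6(Δ_1 - Δ_0) = 20
Clamped end conditions give two more equations: 2h_0·M_0 + h_0·M_1 = 6(Δ_0 - g'(-2)) = -26 and h_1·M_1 + 2h_1·M_2 = 6(g'(3) - Δ_1) = 36.
Forward elimination and back-substitution give M_0 = -16/3, M_1 = 2, M_2 = 8.
On [1, 3], g(t) = -5 - 4·(t - 1) + 1·(t - 1)² + 1/2·(t - 1)³.
With (t - 1) = 1/2: g(3/2) = -107/16.

-6.6875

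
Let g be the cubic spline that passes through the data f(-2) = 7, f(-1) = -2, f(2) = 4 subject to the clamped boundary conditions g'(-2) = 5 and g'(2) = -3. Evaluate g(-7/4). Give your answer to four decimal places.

6.8066

Let σ_i = g''(x_i). Step sizes h_i = 1, 3; slopes of the chords Δ_i = (y_(i+1) - y_i)/h_i = -9, 2.
  1·σ_0 + 8·σ_1 + 3·σ_2 = 6(Δ_1 - Δ_0) = 66
Clamped end conditions give two more equations: 2h_0·σ_0 + h_0·σ_1 = 6(Δ_0 - g'(-2)) = -84 and h_1·σ_1 + 2h_1·σ_2 = 6(g'(2) - Δ_1) = -30.
Forward elimination and back-substitution give σ_0 = -209/4, σ_1 = 41/2, σ_2 = -61/4.
On [-2, -1], g(x) = 7 + 5·(x + 2) - 209/8·(x + 2)² + 97/8·(x + 2)³.
With (x + 2) = 1/4: g(-7/4) = 3485/512.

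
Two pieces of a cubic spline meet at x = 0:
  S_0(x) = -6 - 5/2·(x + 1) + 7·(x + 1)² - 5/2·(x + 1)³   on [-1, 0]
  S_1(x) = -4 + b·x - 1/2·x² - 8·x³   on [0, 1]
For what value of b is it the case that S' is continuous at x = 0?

4

S_0'(x) = -5/2 + 14·(x + 1) - 15/2·(x + 1)², so S_0'(0) = 4. On the right, S_1'(0) = b, so b = 4.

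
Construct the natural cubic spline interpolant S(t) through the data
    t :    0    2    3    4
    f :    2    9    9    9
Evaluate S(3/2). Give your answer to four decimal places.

8.0489

Write M_i for S''(x_i). With h_i = 2, 1, 1 and divided differences Δ_i = 7/2, 0, 0, the continuity of S' gives the tridiagonal system
  2·M_0 + 6·M_1 + 1·M_2 = 6(Δ_1 - Δ_0) = -21
  1·M_1 + 4·M_2 + 1·M_3 = 6(Δ_2 - Δ_1) = 0
Natural end conditions: M_0 = M_3 = 0.
Solving: M_0 = 0, M_1 = -84/23, M_2 = 21/23, M_3 = 0.
On [0, 2], S(t) = 2 + 217/46·t + 0·t² - 7/23·t³.
With t = 3/2: S(3/2) = 1481/184.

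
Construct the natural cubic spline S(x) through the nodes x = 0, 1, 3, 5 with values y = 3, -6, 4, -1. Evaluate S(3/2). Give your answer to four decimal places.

-5.7330

Write σ_i for S''(x_i). With h_i = 1, 2, 2 and divided differences Δ_i = -9, 5, -5/2, the continuity of S' gives the tridiagonal system
  1·σ_0 + 6·σ_1 + 2·σ_2 = 6(Δ_1 - Δ_0) = 84
  2·σ_1 + 8·σ_2 + 2·σ_3 = 6(Δ_2 - Δ_1) = -45
Natural end conditions: σ_0 = σ_3 = 0.
Solving: σ_0 = 0, σ_1 = 381/22, σ_2 = -219/22, σ_3 = 0.
On [1, 3], S(x) = -6 - 71/22·(x - 1) + 381/44·(x - 1)² - 25/11·(x - 1)³.
With (x - 1) = 1/2: S(3/2) = -1009/176.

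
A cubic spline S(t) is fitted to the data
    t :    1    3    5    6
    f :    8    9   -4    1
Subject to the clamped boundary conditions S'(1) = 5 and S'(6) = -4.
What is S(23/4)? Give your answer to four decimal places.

0.9789

Write σ_i for S''(x_i). With h_i = 2, 2, 1 and divided differences Δ_i = 1/2, -13/2, 5, the continuity of S' gives the tridiagonal system
  2·σ_0 + 8·σ_1 + 2·σ_2 = 6(Δ_1 - Δ_0) = -42
  2·σ_1 + 6·σ_2 + 1·σ_3 = 6(Δ_2 - Δ_1) = 69
Clamped end conditions give two more equations: 2h_0·σ_0 + h_0·σ_1 = 6(Δ_0 - S'(1)) = -27 and h_2·σ_2 + 2h_2·σ_3 = 6(S'(6) - Δ_2) = -54.
Hence σ_0 = -39/23, σ_1 = -465/46, σ_2 = 486/23, σ_3 = -864/23.
On [5, 6], S(t) = -4 + 97/23·(t - 5) + 243/23·(t - 5)² - 225/23·(t - 5)³.
With (t - 5) = 3/4: S(23/4) = 1441/1472.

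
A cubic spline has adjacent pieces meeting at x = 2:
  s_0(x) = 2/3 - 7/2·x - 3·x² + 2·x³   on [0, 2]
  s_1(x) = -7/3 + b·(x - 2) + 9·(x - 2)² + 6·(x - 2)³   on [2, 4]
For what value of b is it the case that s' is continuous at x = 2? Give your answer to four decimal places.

s_0'(x) = -7/2 - 6·x + 6·x², so s_0'(2) = 17/2. On the right, s_1'(2) = b, so b = 17/2.

8.5000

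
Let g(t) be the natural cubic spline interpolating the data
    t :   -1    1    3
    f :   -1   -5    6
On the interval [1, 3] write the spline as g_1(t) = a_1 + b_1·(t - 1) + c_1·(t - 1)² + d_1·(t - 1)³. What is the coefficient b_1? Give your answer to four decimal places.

1.7500

Put σ_i = g'' at the i-th knot. Here h = (2, 2) and Δ = (-2, 11/2), so the interior equations h_(i-1)·σ_(i-1) + 2(h_(i-1)+h_i)·σ_i + h_i·σ_(i+1) = 6(Δ_i − Δ_(i-1)) read
  2·σ_0 + 8·σ_1 + 2·σ_2 = 6(Δ_1 - Δ_0) = 45
Natural end conditions: σ_0 = σ_2 = 0.
Solving the tridiagonal system: σ_0 = 0, σ_1 = 45/8, σ_2 = 0.
On [1, 3], with g_1(t) = a_1 + b_1·(t - 1) + c_1·(t - 1)² + d_1·(t - 1)³: c_1 = σ_1/2 = 45/16, d_1 = (σ_2 - σ_1)/(6h_1) = -15/32, b_1 = Δ_1 - h_1(2σ_1 + σ_2)/6 = 7/4.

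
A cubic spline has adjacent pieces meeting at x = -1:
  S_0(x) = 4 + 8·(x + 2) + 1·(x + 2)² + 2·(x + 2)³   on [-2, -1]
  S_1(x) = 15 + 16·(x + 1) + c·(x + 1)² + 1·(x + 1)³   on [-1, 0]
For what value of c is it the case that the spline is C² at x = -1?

S_0''(x) = 2 + 12·(x + 2), so S_0''(-1) = 14. On the right, S_1''(-1) = 2c, so c = 7.

7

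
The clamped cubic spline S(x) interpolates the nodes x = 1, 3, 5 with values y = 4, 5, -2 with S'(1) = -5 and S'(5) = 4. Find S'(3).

Let σ_i = S''(x_i). Step sizes h_i = 2, 2; slopes of the chords Δ_i = (y_(i+1) - y_i)/h_i = 1/2, -7/2.
  2·σ_0 + 8·σ_1 + 2·σ_2 = 6(Δ_1 - Δ_0) = -24
Clamped end conditions give two more equations: 2h_0·σ_0 + h_0·σ_1 = 6(Δ_0 - S'(1)) = 33 and h_1·σ_1 + 2h_1·σ_2 = 6(S'(5) - Δ_1) = 45.
Solving: σ_0 = 27/2, σ_1 = -21/2, σ_2 = 33/2.
On [3, 5], S'(x) = b_1 + 2c_1·(x - 3) + 3d_1·(x - 3)² with b_1 = Δ_1 - h_1(2σ_1 + σ_2)/6 = -2, c_1 = σ_1/2 = -21/4, d_1 = (σ_2 - σ_1)/(6h_1) = 9/4. So S'(3) = -2.

-2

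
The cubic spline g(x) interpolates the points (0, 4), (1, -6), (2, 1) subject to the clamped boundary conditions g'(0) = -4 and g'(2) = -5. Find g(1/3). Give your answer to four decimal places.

0.8148

With m_i denoting the second derivative at x_i, h_i = 1, 1, and Δ_i = (y_(i+1) − y_i)/h_i = -10, 7:
  1·m_0 + 4·m_1 + 1·m_2 = 6(Δ_1 - Δ_0) = 102
Clamped end conditions give two more equations: 2h_0·m_0 + h_0·m_1 = 6(Δ_0 - g'(0)) = -36 and h_1·m_1 + 2h_1·m_2 = 6(g'(2) - Δ_1) = -72.
Solving the tridiagonal system: m_0 = -44, m_1 = 52, m_2 = -62.
On [0, 1], g(x) = 4 - 4·x - 22·x² + 16·x³.
With x = 1/3: g(1/3) = 22/27.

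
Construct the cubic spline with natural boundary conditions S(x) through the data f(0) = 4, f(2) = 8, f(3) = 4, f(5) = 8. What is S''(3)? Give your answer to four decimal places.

Put M_i = S'' at the i-th knot. Here h = (2, 1, 2) and Δ = (2, -4, 2), so the interior equations h_(i-1)·M_(i-1) + 2(h_(i-1)+h_i)·M_i + h_i·M_(i+1) = 6(Δ_i − Δ_(i-1)) read
  2·M_0 + 6·M_1 + 1·M_2 = 6(Δ_1 - Δ_0) = -36
  1·M_1 + 6·M_2 + 2·M_3 = 6(Δ_2 - Δ_1) = 36
Natural end conditions: M_0 = M_3 = 0.
Solving: M_0 = 0, M_1 = -36/5, M_2 = 36/5, M_3 = 0.

7.2000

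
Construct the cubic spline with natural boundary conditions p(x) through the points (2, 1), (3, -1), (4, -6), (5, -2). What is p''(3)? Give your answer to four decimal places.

Let m_i = p''(x_i). Step sizes h_i = 1, 1, 1; slopes of the chords Δ_i = (y_(i+1) - y_i)/h_i = -2, -5, 4.
  1·m_0 + 4·m_1 + 1·m_2 = 6(Δ_1 - Δ_0) = -18
  1·m_1 + 4·m_2 + 1·m_3 = 6(Δ_2 - Δ_1) = 54
Natural end conditions: m_0 = m_3 = 0.
Solving: m_0 = 0, m_1 = -42/5, m_2 = 78/5, m_3 = 0.

-8.4000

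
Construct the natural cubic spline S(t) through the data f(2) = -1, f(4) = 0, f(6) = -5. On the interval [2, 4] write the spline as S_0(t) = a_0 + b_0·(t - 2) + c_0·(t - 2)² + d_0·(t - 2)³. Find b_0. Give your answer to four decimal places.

Put M_i = S'' at the i-th knot. Here h = (2, 2) and Δ = (1/2, -5/2), so the interior equations h_(i-1)·M_(i-1) + 2(h_(i-1)+h_i)·M_i + h_i·M_(i+1) = 6(Δ_i − Δ_(i-1)) read
  2·M_0 + 8·M_1 + 2·M_2 = 6(Δ_1 - Δ_0) = -18
Natural end conditions: M_0 = M_2 = 0.
Forward elimination and back-substitution give M_0 = 0, M_1 = -9/4, M_2 = 0.
On [2, 4], with S_0(t) = a_0 + b_0·(t - 2) + c_0·(t - 2)² + d_0·(t - 2)³: c_0 = M_0/2 = 0, d_0 = (M_1 - M_0)/(6h_0) = -3/16, b_0 = Δ_0 - h_0(2M_0 + M_1)/6 = 5/4.

1.2500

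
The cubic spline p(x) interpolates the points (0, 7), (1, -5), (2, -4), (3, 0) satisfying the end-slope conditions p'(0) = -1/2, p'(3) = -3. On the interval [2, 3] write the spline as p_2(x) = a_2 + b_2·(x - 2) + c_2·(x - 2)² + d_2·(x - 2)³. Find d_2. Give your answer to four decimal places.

-4.0333

Write m_i for p''(x_i). With h_i = 1, 1, 1 and divided differences Δ_i = -12, 1, 4, the continuity of p' gives the tridiagonal system
  1·m_0 + 4·m_1 + 1·m_2 = 6(Δ_1 - Δ_0) = 78
  1·m_1 + 4·m_2 + 1·m_3 = 6(Δ_2 - Δ_1) = 18
Clamped end conditions give two more equations: 2h_0·m_0 + h_0·m_1 = 6(Δ_0 - p'(0)) = -69 and h_2·m_2 + 2h_2·m_3 = 6(p'(3) - Δ_2) = -42.
Solving: m_0 = -754/15, m_1 = 473/15, m_2 = 32/15, m_3 = -331/15.
On [2, 3], with p_2(x) = a_2 + b_2·(x - 2) + c_2·(x - 2)² + d_2·(x - 2)³: c_2 = m_2/2 = 16/15, d_2 = (m_3 - m_2)/(6h_2) = -121/30, b_2 = Δ_2 - h_2(2m_2 + m_3)/6 = 209/30.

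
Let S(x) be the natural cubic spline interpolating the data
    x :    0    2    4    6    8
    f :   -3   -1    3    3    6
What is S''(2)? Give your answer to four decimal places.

Write M_i for S''(x_i). With h_i = 2, 2, 2, 2 and divided differences Δ_i = 1, 2, 0, 3/2, the continuity of S' gives the tridiagonal system
  2·M_0 + 8·M_1 + 2·M_2 = 6(Δ_1 - Δ_0) = 6
  2·M_1 + 8·M_2 + 2·M_3 = 6(Δ_2 - Δ_1) = -12
  2·M_2 + 8·M_3 + 2·M_4 = 6(Δ_3 - Δ_2) = 9
Natural end conditions: M_0 = M_4 = 0.
Forward elimination and back-substitution give M_0 = 0, M_1 = 21/16, M_2 = -9/4, M_3 = 27/16, M_4 = 0.

1.3125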